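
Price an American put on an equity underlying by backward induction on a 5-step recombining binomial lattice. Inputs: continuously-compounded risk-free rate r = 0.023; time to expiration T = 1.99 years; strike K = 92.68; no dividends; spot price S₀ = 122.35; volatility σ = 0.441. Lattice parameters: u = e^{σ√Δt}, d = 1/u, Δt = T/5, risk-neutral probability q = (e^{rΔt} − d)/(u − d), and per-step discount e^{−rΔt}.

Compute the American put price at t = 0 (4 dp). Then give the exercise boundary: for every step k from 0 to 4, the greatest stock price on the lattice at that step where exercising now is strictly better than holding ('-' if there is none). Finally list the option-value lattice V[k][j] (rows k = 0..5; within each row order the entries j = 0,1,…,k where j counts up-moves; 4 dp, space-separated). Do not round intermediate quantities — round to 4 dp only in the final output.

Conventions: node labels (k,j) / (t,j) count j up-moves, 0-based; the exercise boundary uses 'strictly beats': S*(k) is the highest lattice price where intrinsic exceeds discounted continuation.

params: Δt=0.39800 u=1.32077 d=0.75713 q=0.44721 e^(-rΔt)=0.99089
t_5 payoffs: 62.2383 39.5766 0.0446 0.0000 0.0000 0.0000
t_4: node(4,0) S=40.2064 payoff=52.4736 vs cont=51.6291 → 52.4736 [stop]  node(4,1) S=70.1374 payoff=22.5426 vs cont=21.6981 → 22.5426 [stop]  node(4,2) S=122.3500 payoff=0.0000 vs cont=0.0244 → 0.0244 [wait]  node(4,3) S=213.4314 payoff=0.0000 vs cont=0.0000 → 0.0000 [wait]  node(4,4) S=372.3167 payoff=0.0000 vs cont=0.0000 → 0.0000 [wait]  ⇒ S*(4)=70.1374
t_3: node(3,0) S=53.1034 payoff=39.5766 vs cont=38.7320 → 39.5766 [stop]  node(3,1) S=92.6354 payoff=0.0446 vs cont=12.3587 → 12.3587 [wait]  node(3,2) S=161.5962 payoff=0.0000 vs cont=0.0134 → 0.0134 [wait]  node(3,3) S=281.8937 payoff=0.0000 vs cont=0.0000 → 0.0000 [wait]  ⇒ S*(3)=53.1034
t_2: node(2,0) S=70.1374 payoff=22.5426 vs cont=27.1548 → 27.1548 [wait]  node(2,1) S=122.3500 payoff=0.0000 vs cont=6.7755 → 6.7755 [wait]  node(2,2) S=213.4314 payoff=0.0000 vs cont=0.0073 → 0.0073 [wait]  ⇒ S*(2)=-
t_1: node(1,0) S=92.6354 payoff=0.0446 vs cont=17.8766 → 17.8766 [wait]  node(1,1) S=161.5962 payoff=0.0000 vs cont=3.7145 → 3.7145 [wait]  ⇒ S*(1)=-
t_0: node(0,0) S=122.3500 payoff=0.0000 vs cont=11.4381 → 11.4381 [wait]  ⇒ S*(0)=-

price = 11.4381
boundary = - - - 53.1034 70.1374
tree:
11.4381
17.8766 3.7145
27.1548 6.7755 0.0073
39.5766 12.3587 0.0134 0.0000
52.4736 22.5426 0.0244 0.0000 0.0000
62.2383 39.5766 0.0446 0.0000 0.0000 0.0000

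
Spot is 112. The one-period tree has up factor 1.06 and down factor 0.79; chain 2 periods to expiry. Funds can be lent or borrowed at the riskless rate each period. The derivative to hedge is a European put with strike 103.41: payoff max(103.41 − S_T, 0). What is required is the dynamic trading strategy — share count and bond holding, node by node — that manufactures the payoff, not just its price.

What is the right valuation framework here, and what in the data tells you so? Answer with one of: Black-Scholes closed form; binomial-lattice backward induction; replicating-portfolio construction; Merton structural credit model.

framework: replicating-portfolio construction

Key observation: the task asks for the hedge itself — share and bond holdings at every node of the 2-period tree on spot 112 with factors 1.06/0.79 — which is exactly what the replicating-portfolio construction produces.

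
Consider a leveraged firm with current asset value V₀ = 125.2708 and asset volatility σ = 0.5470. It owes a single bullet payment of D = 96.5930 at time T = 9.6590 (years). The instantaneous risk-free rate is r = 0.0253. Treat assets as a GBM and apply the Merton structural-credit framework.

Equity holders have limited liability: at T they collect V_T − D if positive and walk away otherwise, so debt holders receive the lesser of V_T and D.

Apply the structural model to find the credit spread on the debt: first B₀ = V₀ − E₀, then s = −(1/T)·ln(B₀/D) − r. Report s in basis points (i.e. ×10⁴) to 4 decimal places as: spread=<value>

spread=721.2334

Equity is a call on the firm's assets struck at D = 96.5930:
d₁ = [ln(V₀/D) + (r + σ²/2)T] / (σ√T)
   = [ln(125.2708/96.5930) + (0.0253 + 0.5·0.5470²)·9.6590] / (0.5470·√9.6590)
   = [0.259972 + 1.689403] / 1.700018 = 1.146679
d₂ = d₁ − σ√T = 1.146679 − 1.700018 = -0.553339
N(d₁) = 0.874243,  N(d₂) = 0.290016,  e^(−rT) = 0.783196
E₀ = V₀·N(d₁) − D·e^(−rT)·N(d₂)
   = 125.2708·0.874243 − 96.5930·0.783196·0.290016 = 87.577051
B₀ = V₀ − E₀ = 125.2708 − 87.577051 = 37.693749
spread = −(1/T)·ln(B₀/D) − r = −(1/9.6590)·ln(37.693749/96.5930) − 0.0253 = 0.07212334
in basis points: 0.07212334 × 10⁴ = 721.2334 bp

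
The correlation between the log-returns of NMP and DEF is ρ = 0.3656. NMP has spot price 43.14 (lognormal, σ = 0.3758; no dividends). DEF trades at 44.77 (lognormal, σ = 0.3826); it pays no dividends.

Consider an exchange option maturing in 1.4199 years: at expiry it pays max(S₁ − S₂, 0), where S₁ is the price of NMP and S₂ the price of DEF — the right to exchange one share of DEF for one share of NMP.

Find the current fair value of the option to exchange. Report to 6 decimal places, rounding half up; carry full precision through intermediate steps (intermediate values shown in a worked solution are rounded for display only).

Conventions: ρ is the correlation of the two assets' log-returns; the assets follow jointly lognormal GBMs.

σ_eff = √(σ₁² + σ₂² − 2ρσ₁σ₂) = √(0.3758² + 0.3826² − 2·0.3656·0.3758·0.3826) = 0.427172
d₁ = (ln(S₁/S₂) + (q₂ − q₁ + σ_eff²/2)T) / (σ_eff√T) = (ln(43.14/44.77) + (0.0 − 0.0 + 0.091238)·1.4199) / 0.509016 = 0.181647
d₂ = d₁ − σ_eff√T = 0.181647 − 0.509016 = -0.327369
N(d₁) = 0.572070,  N(d₂) = 0.371694
V = S₁·e^{−q₁T}·N(d₁) − S₂·e^{−q₂T}·N(d₂) = 24.679097 − 16.640752 = 8.038345
Key observation: pricing in DEF-units makes this a unit-strike call on the ratio S₁/S₂ — the risk-free rate cancels and cannot affect the value.

exchange price = 8.038345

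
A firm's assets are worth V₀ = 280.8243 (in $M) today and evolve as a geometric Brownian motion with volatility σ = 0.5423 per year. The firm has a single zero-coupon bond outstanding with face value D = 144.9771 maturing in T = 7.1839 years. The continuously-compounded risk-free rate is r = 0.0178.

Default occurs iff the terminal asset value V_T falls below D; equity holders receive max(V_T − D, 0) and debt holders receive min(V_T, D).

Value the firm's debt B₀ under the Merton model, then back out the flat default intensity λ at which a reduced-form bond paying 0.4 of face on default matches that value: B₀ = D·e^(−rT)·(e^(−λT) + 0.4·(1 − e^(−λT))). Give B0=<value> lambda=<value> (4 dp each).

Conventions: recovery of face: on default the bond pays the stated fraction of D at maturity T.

Apply the equity-as-call identities (strike 144.9771, horizon 7.1839 years):
d₁ = [ln(V₀/D) + (r + σ²/2)T] / (σ√T)
   = [ln(280.8243/144.9771) + (0.0178 + 0.5·0.5423²)·7.1839] / (0.5423·√7.1839)
   = [0.661153 + 1.184227] / 1.453516 = 1.269598
d₂ = d₁ − σ√T = 1.269598 − 1.453516 = -0.183918
N(d₁) = 0.897886,  N(d₂) = 0.427039,  e^(−rT) = 0.879965
E₀ = V₀·N(d₁) − D·e^(−rT)·N(d₂)
   = 280.8243·0.897886 − 144.9771·0.879965·0.427039 = 197.668839
B₀ = V₀ − E₀ = 280.8243 − 197.668839 = 83.155461
e^(−λT) = (B₀·e^(rT)/D − 0.4)/(1 − 0.4) = (83.1555·1.136409/144.9771 − 0.4)/0.6 = 0.41969652
λ = −ln(0.41969652)/7.1839 = 0.120857

B0=83.1555 lambda=0.1209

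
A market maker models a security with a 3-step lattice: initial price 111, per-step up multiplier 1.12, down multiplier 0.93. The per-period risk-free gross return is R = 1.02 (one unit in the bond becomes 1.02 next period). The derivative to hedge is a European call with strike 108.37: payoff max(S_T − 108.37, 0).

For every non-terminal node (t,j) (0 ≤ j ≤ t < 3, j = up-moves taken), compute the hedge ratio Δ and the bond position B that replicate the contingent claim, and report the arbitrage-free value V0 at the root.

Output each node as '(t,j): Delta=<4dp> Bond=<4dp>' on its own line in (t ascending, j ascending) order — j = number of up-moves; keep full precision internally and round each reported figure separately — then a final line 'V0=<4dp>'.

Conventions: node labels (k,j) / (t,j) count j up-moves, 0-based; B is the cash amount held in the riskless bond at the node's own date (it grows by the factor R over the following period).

The replicating-portfolio and risk-neutral prices coincide; use p* = (1.02−0.93)/(1.12−0.93) = 0.4737 for the latter.
Terminal payoffs: V(3,0)=0.0000, V(3,1)=0.0000, V(3,2)=21.1217, V(3,3)=47.5770
Node (2,0) S=96.0039: V=(p*·0.0000+(1−p*)·0.0000)/1.02=0.0000; Δ=(0.0000−0.0000)/(107.5244−89.2836)=0.0000; B=V−Δ·S=0.0000
Node (2,1) S=115.6176: V=(p*·21.1217+(1−p*)·0.0000)/1.02=9.8088; Δ=(21.1217−0.0000)/(129.4917−107.5244)=0.9615; B=V−Δ·S=-101.3581
Node (2,2) S=139.2384: V=(p*·47.5770+(1−p*)·21.1217)/1.02=32.9933; Δ=(47.5770−21.1217)/(155.9470−129.4917)=1.0000; B=V−Δ·S=-106.2451
Node (1,0) S=103.2300: V=(p*·9.8088+(1−p*)·0.0000)/1.02=4.5552; Δ=(9.8088−0.0000)/(115.6176−96.0039)=0.5001; B=V−Δ·S=-47.0703
Node (1,1) S=124.3200: V=(p*·32.9933+(1−p*)·9.8088)/1.02=20.3833; Δ=(32.9933−9.8088)/(139.2384−115.6176)=0.9815; B=V−Δ·S=-101.6402
Node (0,0) S=111.0000: V=(p*·20.3833+(1−p*)·4.5552)/1.02=11.8164; Δ=(20.3833−4.5552)/(124.3200−103.2300)=0.7505; B=V−Δ·S=-71.4894
Verification: the root portfolio costs Δ(0,0)·S0 + B(0,0) = 11.8164, matching V0.

(0,0): Delta=0.7505 Bond=-71.4894
(1,0): Delta=0.5001 Bond=-47.0703
(1,1): Delta=0.9815 Bond=-101.6402
(2,0): Delta=0.0000 Bond=0.0000
(2,1): Delta=0.9615 Bond=-101.3581
(2,2): Delta=1.0000 Bond=-106.2451
V0=11.8164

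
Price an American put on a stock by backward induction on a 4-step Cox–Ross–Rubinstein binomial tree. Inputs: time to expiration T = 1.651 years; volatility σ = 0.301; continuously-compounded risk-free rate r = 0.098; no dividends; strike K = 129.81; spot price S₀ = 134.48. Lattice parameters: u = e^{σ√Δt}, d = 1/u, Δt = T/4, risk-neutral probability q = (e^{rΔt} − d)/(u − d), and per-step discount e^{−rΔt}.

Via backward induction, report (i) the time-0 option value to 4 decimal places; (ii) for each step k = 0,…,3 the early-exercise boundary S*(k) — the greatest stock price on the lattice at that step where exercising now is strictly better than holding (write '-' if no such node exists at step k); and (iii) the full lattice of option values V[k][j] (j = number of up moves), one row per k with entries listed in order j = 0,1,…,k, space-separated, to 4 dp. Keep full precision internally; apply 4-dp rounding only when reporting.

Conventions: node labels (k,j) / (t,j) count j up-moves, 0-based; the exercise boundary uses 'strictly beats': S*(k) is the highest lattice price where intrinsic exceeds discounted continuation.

price = 10.6002
boundary = - - 91.3462 110.8343
tree:
10.6002
20.6484 3.4210
38.4638 8.0571 0.0000
54.5253 18.9757 0.0000 0.0000
67.7626 38.4638 0.0000 0.0000 0.0000

Δt=0.41275, u=1.21334, d=0.82417, q=0.55787, disc=e^(-rΔt)=0.96036
k=4 terminal: V=max(K-S,0) → 67.7626 38.4638 0.0000 0.0000 0.0000
k=3: j=0 S=75.2847 intr=54.5253 cont=49.3793 V=54.5253[EX]; j=1 S=110.8343 intr=18.9757 cont=16.3317 V=18.9757[EX]; j=2 S=163.1704 intr=0.0000 cont=0.0000 V=0.0000[hold]; j=3 S=240.2196 intr=0.0000 cont=0.0000 V=0.0000[hold]  S*(3)=110.8343
k=2: j=0 S=91.3462 intr=38.4638 cont=33.3178 V=38.4638[EX]; j=1 S=134.4800 intr=0.0000 cont=8.0571 V=8.0571[hold]; j=2 S=197.9816 intr=0.0000 cont=0.0000 V=0.0000[hold]  S*(2)=91.3462
k=1: j=0 S=110.8343 intr=18.9757 cont=20.6484 V=20.6484[hold]; j=1 S=163.1704 intr=0.0000 cont=3.4210 V=3.4210[hold]  S*(1)=-
k=0: j=0 S=134.4800 intr=0.0000 cont=10.6002 V=10.6002[hold]  S*(0)=-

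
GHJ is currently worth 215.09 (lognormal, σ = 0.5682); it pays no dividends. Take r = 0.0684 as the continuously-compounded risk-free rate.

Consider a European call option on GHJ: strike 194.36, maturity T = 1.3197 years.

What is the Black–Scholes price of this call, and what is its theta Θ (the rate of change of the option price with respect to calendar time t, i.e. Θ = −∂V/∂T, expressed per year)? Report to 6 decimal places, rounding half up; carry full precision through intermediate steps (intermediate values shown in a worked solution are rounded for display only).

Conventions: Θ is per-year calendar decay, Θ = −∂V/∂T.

price = 71.052552
Θ = -23.425501

σ√T = 0.5682·√1.3197 = 0.652738
d₁ = (ln(S/K) + (r+σ²/2)T) / (σ√T) = (ln(215.09/194.36) + (0.0684+0.5682²/2)·1.3197) / 0.652738 = (0.101344 + 0.303301) / 0.652738 = 0.619920
d₂ = d₁ − σ√T = 0.619920 − 0.652738 = -0.032818
e^{−rT} = 0.913687
N(d₁) = 0.732345,  N(d₂) = 0.486910
Call price V = S·N(d₁) − K·e^{−rT}·N(d₂) = 157.520039 − 86.467487 = 71.052552
φ(d₁) = (1/√(2π))·e^{−d₁²/2} = 0.329200
Θ = −S·φ(d₁)·σ/(2√T) − r·K·e^{−rT}·N(d₂) = −17.511125 − 5.914376 = -23.425501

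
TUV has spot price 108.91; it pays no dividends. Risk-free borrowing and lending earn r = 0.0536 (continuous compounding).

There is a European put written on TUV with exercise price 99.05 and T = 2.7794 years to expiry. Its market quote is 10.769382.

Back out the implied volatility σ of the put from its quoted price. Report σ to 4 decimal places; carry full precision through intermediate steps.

At σ = 0.3216 the Black–Scholes value reproduces the quote:
σ√T = 0.3216·√2.7794 = 0.536156
d₁ = (ln(S/K) + (r+σ²/2)T) / (σ√T) = (ln(108.91/99.05) + (0.0536+0.3216²/2)·2.7794) / 0.536156 = (0.094897 + 0.292708) / 0.536156 = 0.722932
d₂ = d₁ − σ√T = 0.722932 − 0.536156 = 0.186776
e^{−rT} = 0.861590
N(−d₁) = 0.234861,  N(−d₂) = 0.425918
V = K·e^{−rT}·N(−d₂) − S·N(−d₁) = 36.348067 − 25.578685 = 10.769382 (the quoted price), and the Black–Scholes price is strictly increasing in σ, so σ is unique

sigma = 0.3216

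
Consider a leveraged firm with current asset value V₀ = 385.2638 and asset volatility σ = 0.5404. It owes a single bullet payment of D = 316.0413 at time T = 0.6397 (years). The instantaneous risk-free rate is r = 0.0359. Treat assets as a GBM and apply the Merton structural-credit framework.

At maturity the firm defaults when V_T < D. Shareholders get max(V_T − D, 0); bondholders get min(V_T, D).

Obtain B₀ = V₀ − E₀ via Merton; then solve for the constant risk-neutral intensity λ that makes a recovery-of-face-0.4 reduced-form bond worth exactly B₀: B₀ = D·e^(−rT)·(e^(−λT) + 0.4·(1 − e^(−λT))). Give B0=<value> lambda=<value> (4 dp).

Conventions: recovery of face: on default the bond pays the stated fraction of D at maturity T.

B0=280.2392 lambda=0.2623

Equity is a call on the firm's assets struck at D = 316.0413:
d₁ = [ln(V₀/D) + (r + σ²/2)T] / (σ√T)
   = [ln(385.2638/316.0413) + (0.0359 + 0.5·0.5404²)·0.6397] / (0.5404·√0.6397)
   = [0.198055 + 0.116372] / 0.432219 = 0.727472
d₂ = d₁ − σ√T = 0.727472 − 0.432219 = 0.295254
N(d₁) = 0.766532,  N(d₂) = 0.616100,  e^(−rT) = 0.977296
E₀ = V₀·N(d₁) − D·e^(−rT)·N(d₂)
   = 385.2638·0.766532 − 316.0413·0.977296·0.616100 = 105.024550
B₀ = V₀ − E₀ = 385.2638 − 105.024550 = 280.239250
e^(−λT) = (B₀·e^(rT)/D − 0.4)/(1 − 0.4) = (280.2392·1.023231/316.0413 − 0.4)/0.6 = 0.84552718
λ = −ln(0.84552718)/0.6397 = 0.262303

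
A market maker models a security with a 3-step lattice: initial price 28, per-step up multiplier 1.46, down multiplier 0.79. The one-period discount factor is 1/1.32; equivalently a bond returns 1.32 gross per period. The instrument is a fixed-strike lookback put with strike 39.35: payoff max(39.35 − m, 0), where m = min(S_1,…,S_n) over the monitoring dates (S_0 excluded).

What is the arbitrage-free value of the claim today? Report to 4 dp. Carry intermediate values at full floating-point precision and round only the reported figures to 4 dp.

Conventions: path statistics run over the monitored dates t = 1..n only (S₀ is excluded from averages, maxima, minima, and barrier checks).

No-arbitrage gives p* = (R−d)/(u−d) = 0.7910: enumerate every path, weight its payoff by its p*-probability, and discount by R^3.
Enumerate all 2^3 = 8 price paths (U = up ×1.46, D = down ×0.79); each path with k up-moves has probability p*^k·(1−p*)^(3−k).
DDD: m=13.8051, payoff=25.5449, prob=0.009123
UDD: m=25.5132, payoff=13.8368, prob=0.034539
DUD: m=22.1200, payoff=17.2300, prob=0.034539
UUD: m=40.8800, payoff=0.0000, prob=0.130754
DDU: m=17.4748, payoff=21.8752, prob=0.034539
UDU: m=32.2952, payoff=7.0548, prob=0.130754
DUU: m=22.1200, payoff=17.2300, prob=0.130754
UUU: m=40.8800, payoff=0.0000, prob=0.494998
Price = Σ prob·payoff / R^3 = 5.236950 / 2.299968 = 2.2770

price = 2.2770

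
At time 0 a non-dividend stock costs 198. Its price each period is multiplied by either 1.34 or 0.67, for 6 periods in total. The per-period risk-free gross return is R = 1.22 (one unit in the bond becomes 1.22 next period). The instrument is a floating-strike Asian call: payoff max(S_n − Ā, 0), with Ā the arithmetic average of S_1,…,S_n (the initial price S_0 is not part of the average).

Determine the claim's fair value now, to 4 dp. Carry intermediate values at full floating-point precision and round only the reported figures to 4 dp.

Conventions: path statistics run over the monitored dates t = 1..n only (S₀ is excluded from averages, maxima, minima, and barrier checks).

No-arbitrage gives p* = (R−d)/(u−d) = 0.8209: enumerate every path, weight its payoff by its p*-probability, and discount by R^6.
Enumerate all 2^6 = 64 price paths (U = up ×1.34, D = down ×0.67); each path with k up-moves has probability p*^k·(1−p*)^(6−k).
DDDDDD: Ā=60.9393, payoff=0.0000, prob=0.000033
UDDDDD: Ā=121.8786, payoff=0.0000, prob=0.000151
DUDDDD: Ā=99.7686, payoff=0.0000, prob=0.000151
UUDDDD: Ā=199.5372, payoff=0.0000, prob=0.000693
DDUDDD: Ā=84.9549, payoff=0.0000, prob=0.000151
UDUDDD: Ā=169.9098, payoff=0.0000, prob=0.000693
DUUDDD: Ā=147.7998, payoff=0.0000, prob=0.000693
UUUDDD: Ā=295.5995, payoff=0.0000, prob=0.003178
DDDUDD: Ā=75.0297, payoff=0.0000, prob=0.000151
UDDUDD: Ā=150.0594, payoff=0.0000, prob=0.000693
DUDUDD: Ā=127.9494, payoff=0.0000, prob=0.000693
UUDUDD: Ā=255.8988, payoff=0.0000, prob=0.003178
DDUUDD: Ā=113.1357, payoff=0.0000, prob=0.000693
UDUUDD: Ā=226.2714, payoff=0.0000, prob=0.003178
DUUUDD: Ā=204.1614, payoff=0.0000, prob=0.003178
UUUUDD: Ā=408.3228, payoff=0.0000, prob=0.014567
DDDDUD: Ā=68.3798, payoff=0.0000, prob=0.000151
UDDDUD: Ā=136.7597, payoff=0.0000, prob=0.000693
DUDDUD: Ā=114.6497, payoff=0.0000, prob=0.000693
UUDDUD: Ā=229.2993, payoff=0.0000, prob=0.003178
DDUDUD: Ā=99.8360, payoff=0.0000, prob=0.000693
UDUDUD: Ā=199.6719, payoff=0.0000, prob=0.003178
DUUDUD: Ā=177.5619, payoff=0.0000, prob=0.003178
UUUDUD: Ā=355.1238, payoff=0.0000, prob=0.014567
DDDUUD: Ā=89.9108, payoff=0.0000, prob=0.000693
UDDUUD: Ā=179.8216, payoff=0.0000, prob=0.003178
DUDUUD: Ā=157.7116, payoff=0.0000, prob=0.003178
UUDUUD: Ā=315.4231, payoff=0.0000, prob=0.014567
DDUUUD: Ā=142.8979, payoff=0.3882, prob=0.003178
UDUUUD: Ā=285.7957, payoff=0.7764, prob=0.014567
DUUUUD: Ā=263.6857, payoff=22.8864, prob=0.014567
UUUUUD: Ā=527.3714, payoff=45.7729, prob=0.066765
DDDDDU: Ā=63.9244, payoff=0.0000, prob=0.000151
UDDDDU: Ā=127.8488, payoff=0.0000, prob=0.000693
DUDDDU: Ā=105.7388, payoff=0.0000, prob=0.000693
UUDDDU: Ā=211.4777, payoff=0.0000, prob=0.003178
DDUDDU: Ā=90.9251, payoff=0.0000, prob=0.000693
UDUDDU: Ā=181.8503, payoff=0.0000, prob=0.003178
DUUDDU: Ā=159.7403, payoff=0.0000, prob=0.003178
UUUDDU: Ā=319.4805, payoff=0.0000, prob=0.014567
DDDUDU: Ā=81.0000, payoff=0.0000, prob=0.000693
UDDUDU: Ā=161.9999, payoff=0.0000, prob=0.003178
DUDUDU: Ā=139.8899, payoff=3.3962, prob=0.003178
UUDUDU: Ā=279.7798, payoff=6.7924, prob=0.014567
DDUUDU: Ā=125.0762, payoff=18.2099, prob=0.003178
UDUUDU: Ā=250.1524, payoff=36.4198, prob=0.014567
DUUUDU: Ā=228.0424, payoff=58.5298, prob=0.014567
UUUUDU: Ā=456.0848, payoff=117.0595, prob=0.066765
DDDDUU: Ā=74.3501, payoff=0.0000, prob=0.000693
UDDDUU: Ā=148.7002, payoff=0.0000, prob=0.003178
DUDDUU: Ā=126.5902, payoff=16.6959, prob=0.003178
UUDDUU: Ā=253.1803, payoff=33.3918, prob=0.014567
DDUDUU: Ā=111.7765, payoff=31.5096, prob=0.003178
UDUDUU: Ā=223.5529, payoff=63.0192, prob=0.014567
DUUDUU: Ā=201.4429, payoff=85.1292, prob=0.014567
UUUDUU: Ā=402.8858, payoff=170.2585, prob=0.066765
DDDUUU: Ā=101.8513, payoff=41.4348, prob=0.003178
UDDUUU: Ā=203.7026, payoff=82.8696, prob=0.014567
DUDUUU: Ā=181.5926, payoff=104.9796, prob=0.014567
UUDUUU: Ā=363.1851, payoff=209.9592, prob=0.066765
DDUUUU: Ā=166.7789, payoff=119.7933, prob=0.014567
UDUUUU: Ā=333.5577, payoff=239.5866, prob=0.066765
DUUUUU: Ā=311.4477, payoff=261.6966, prob=0.066765
UUUUUU: Ā=622.8955, payoff=523.3932, prob=0.306004
Price = Σ prob·payoff / R^6 = 239.192284 / 3.297304 = 72.5418

price = 72.5418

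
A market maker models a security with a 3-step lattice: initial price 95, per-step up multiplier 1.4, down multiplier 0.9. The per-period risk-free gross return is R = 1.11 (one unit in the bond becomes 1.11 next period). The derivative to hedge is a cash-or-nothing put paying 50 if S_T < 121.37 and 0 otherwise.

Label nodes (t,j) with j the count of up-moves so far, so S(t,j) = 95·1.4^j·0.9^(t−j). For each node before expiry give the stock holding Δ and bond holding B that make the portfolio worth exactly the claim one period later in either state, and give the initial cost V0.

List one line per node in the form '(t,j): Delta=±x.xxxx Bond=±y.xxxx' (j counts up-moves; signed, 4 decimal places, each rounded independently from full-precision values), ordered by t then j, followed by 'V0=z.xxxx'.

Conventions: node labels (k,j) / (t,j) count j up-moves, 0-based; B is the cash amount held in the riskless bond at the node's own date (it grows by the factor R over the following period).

No-arbitrage ⇒ martingale measure with p* = (R−d)/(u−d) = 0.4200.
At maturity the claim pays: V(3,0)=50.0000, V(3,1)=50.0000, V(3,2)=0.0000, V(3,3)=0.0000
(2,0): S=76.9500. Δ = (V_up−V_dn)/(S_up−S_dn) = (50.0000−50.0000)/(107.7300−69.2550) = 0.0000. V = [p*·50.0000 + (1−p*)·50.0000]/1.11 = 45.0450. B = V − Δ·S = 45.0450.
(2,1): S=119.7000. Δ = (V_up−V_dn)/(S_up−S_dn) = (0.0000−50.0000)/(167.5800−107.7300) = -0.8354. V = [p*·0.0000 + (1−p*)·50.0000]/1.11 = 26.1261. B = V − Δ·S = 126.1261.
(2,2): S=186.2000. Δ = (V_up−V_dn)/(S_up−S_dn) = (0.0000−0.0000)/(260.6800−167.5800) = 0.0000. V = [p*·0.0000 + (1−p*)·0.0000]/1.11 = 0.0000. B = V − Δ·S = 0.0000.
(1,0): S=85.5000. Δ = (V_up−V_dn)/(S_up−S_dn) = (26.1261−45.0450)/(119.7000−76.9500) = -0.4425. V = [p*·26.1261 + (1−p*)·45.0450]/1.11 = 33.4226. B = V − Δ·S = 71.2604.
(1,1): S=133.0000. Δ = (V_up−V_dn)/(S_up−S_dn) = (0.0000−26.1261)/(186.2000−119.7000) = -0.3929. V = [p*·0.0000 + (1−p*)·26.1261]/1.11 = 13.6515. B = V − Δ·S = 65.9037.
(0,0): S=95.0000. Δ = (V_up−V_dn)/(S_up−S_dn) = (13.6515−33.4226)/(133.0000−85.5000) = -0.4162. V = [p*·13.6515 + (1−p*)·33.4226]/1.11 = 22.6295. B = V − Δ·S = 62.1717.
Sanity check at the root: Δ(0,0)·S0 + B(0,0) reproduces V0 = 22.6295.

(0,0): Delta=-0.4162 Bond=62.1717
(1,0): Delta=-0.4425 Bond=71.2604
(1,1): Delta=-0.3929 Bond=65.9037
(2,0): Delta=0.0000 Bond=45.0450
(2,1): Delta=-0.8354 Bond=126.1261
(2,2): Delta=0.0000 Bond=0.0000
V0=22.6295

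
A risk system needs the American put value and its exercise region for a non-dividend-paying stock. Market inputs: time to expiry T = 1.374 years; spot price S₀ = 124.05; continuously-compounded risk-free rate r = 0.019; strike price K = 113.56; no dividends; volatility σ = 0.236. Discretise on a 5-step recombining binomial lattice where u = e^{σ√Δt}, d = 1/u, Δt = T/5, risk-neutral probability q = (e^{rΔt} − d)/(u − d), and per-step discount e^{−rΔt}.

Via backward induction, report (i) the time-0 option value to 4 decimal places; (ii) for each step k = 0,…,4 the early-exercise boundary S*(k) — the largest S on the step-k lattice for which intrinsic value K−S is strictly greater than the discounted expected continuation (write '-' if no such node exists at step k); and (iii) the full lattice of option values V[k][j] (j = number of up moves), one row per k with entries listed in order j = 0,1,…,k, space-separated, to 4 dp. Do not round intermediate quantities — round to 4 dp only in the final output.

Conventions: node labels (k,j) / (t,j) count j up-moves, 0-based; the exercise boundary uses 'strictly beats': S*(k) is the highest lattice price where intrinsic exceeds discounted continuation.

price = 7.5693
boundary = - - - 85.5877 96.8590
tree:
7.5693
12.1071 2.9311
18.7918 5.2849 0.5146
27.9723 9.4454 1.0147 0.0000
37.9320 16.7010 2.0009 0.0000 0.0000
46.7326 27.9723 3.9454 0.0000 0.0000 0.0000

Δt=0.27480  u=1.13169  d=0.88363  q=0.49021  discount=0.99479
step 5 (expiry): payoffs max(K−S,0) = 46.7326 27.9723 3.9454 0.0000 0.0000 0.0000
step 4: (k=4,j=0): S=75.6280, K−S=37.9320, hold=37.3406 ⇒ V=37.9320 exercise | (k=4,j=1): S=96.8590, K−S=16.7010, hold=16.1097 ⇒ V=16.7010 exercise | (k=4,j=2): S=124.0500, K−S=0.0000, hold=2.0009 ⇒ V=2.0009 continue | (k=4,j=3): S=158.8743, K−S=0.0000, hold=0.0000 ⇒ V=0.0000 continue | (k=4,j=4): S=203.4749, K−S=0.0000, hold=0.0000 ⇒ V=0.0000 continue  boundary S*=96.8590
step 3: (k=3,j=0): S=85.5877, K−S=27.9723, hold=27.3809 ⇒ V=27.9723 exercise | (k=3,j=1): S=109.6146, K−S=3.9454, hold=9.4454 ⇒ V=9.4454 continue | (k=3,j=2): S=140.3865, K−S=0.0000, hold=1.0147 ⇒ V=1.0147 continue | (k=3,j=3): S=179.7969, K−S=0.0000, hold=0.0000 ⇒ V=0.0000 continue  boundary S*=85.5877
step 2: (k=2,j=0): S=96.8590, K−S=16.7010, hold=18.7918 ⇒ V=18.7918 continue | (k=2,j=1): S=124.0500, K−S=0.0000, hold=5.2849 ⇒ V=5.2849 continue | (k=2,j=2): S=158.8743, K−S=0.0000, hold=0.5146 ⇒ V=0.5146 continue  boundary S*=-
step 1: (k=1,j=0): S=109.6146, K−S=3.9454, hold=12.1071 ⇒ V=12.1071 continue | (k=1,j=1): S=140.3865, K−S=0.0000, hold=2.9311 ⇒ V=2.9311 continue  boundary S*=-
step 0: (k=0,j=0): S=124.0500, K−S=0.0000, hold=7.5693 ⇒ V=7.5693 continue  boundary S*=-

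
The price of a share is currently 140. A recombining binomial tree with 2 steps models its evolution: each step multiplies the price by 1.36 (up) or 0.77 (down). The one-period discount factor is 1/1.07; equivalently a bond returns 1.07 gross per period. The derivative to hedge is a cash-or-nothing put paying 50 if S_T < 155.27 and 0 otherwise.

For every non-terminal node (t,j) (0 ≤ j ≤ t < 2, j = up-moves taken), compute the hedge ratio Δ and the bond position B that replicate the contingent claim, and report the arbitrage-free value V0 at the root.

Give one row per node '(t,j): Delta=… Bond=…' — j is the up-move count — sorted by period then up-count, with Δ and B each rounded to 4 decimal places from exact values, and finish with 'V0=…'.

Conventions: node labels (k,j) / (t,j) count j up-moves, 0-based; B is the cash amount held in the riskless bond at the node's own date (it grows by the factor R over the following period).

(0,0): Delta=-0.2877 Bond=72.6527
(1,0): Delta=0.0000 Bond=46.7290
(1,1): Delta=-0.4451 Bond=107.7142
V0=32.3807

Arbitrage-free pricing uses the up-move probability p* = (R−d)/(u−d) = 0.5085, discounting each step at R = 1.07.
At maturity the claim pays: V(2,0)=50.0000, V(2,1)=50.0000, V(2,2)=0.0000
Node (1,0) S=107.8000: V=(p*·50.0000+(1−p*)·50.0000)/1.07=46.7290; Δ=(50.0000−50.0000)/(146.6080−83.0060)=0.0000; B=V−Δ·S=46.7290
Node (1,1) S=190.4000: V=(p*·0.0000+(1−p*)·50.0000)/1.07=22.9685; Δ=(0.0000−50.0000)/(258.9440−146.6080)=-0.4451; B=V−Δ·S=107.7142
Node (0,0) S=140.0000: V=(p*·22.9685+(1−p*)·46.7290)/1.07=32.3807; Δ=(22.9685−46.7290)/(190.4000−107.8000)=-0.2877; B=V−Δ·S=72.6527
As a check, the time-0 holding Δ(0,0)·S0 + B(0,0) comes to 32.3807 — exactly V0.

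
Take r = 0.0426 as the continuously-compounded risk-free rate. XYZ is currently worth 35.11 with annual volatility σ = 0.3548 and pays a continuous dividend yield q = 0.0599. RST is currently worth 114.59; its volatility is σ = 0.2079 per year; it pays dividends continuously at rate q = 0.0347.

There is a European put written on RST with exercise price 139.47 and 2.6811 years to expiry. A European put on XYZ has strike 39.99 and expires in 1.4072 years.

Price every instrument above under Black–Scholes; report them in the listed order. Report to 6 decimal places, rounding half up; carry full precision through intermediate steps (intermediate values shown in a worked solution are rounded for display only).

[RST put K=139.47]
σ√T = 0.2079·√2.6811 = 0.340417
d₁ = (ln(S/K) + (r−q+σ²/2)T) / (σ√T) = (ln(114.59/139.47) + (0.0426−0.0347+0.2079²/2)·2.6811) / 0.340417 = (-0.196489 + 0.079122) / 0.340417 = -0.344773
d₂ = d₁ − σ√T = -0.344773 − 0.340417 = -0.685190
e^{−rT} = 0.892066
e^{−qT} = 0.911162
N(−d₁) = 0.634867,  N(−d₂) = 0.753388
price = K·e^{−rT}·N(−d₂) − S·e^{−qT}·N(−d₁) = 93.733871 − 66.286571 = 27.447300
[XYZ put K=39.99]
σ√T = 0.3548·√1.4072 = 0.420883
d₁ = (ln(S/K) + (r−q+σ²/2)T) / (σ√T) = (ln(35.11/39.99) + (0.0426−0.0599+0.3548²/2)·1.4072) / 0.420883 = (-0.130143 + 0.064227) / 0.420883 = -0.156615
d₂ = d₁ − σ√T = -0.156615 − 0.420883 = -0.577498
e^{−rT} = 0.941815
e^{−qT} = 0.919163
N(−d₁) = 0.562226,  N(−d₂) = 0.718199
price = K·e^{−rT}·N(−d₂) − S·e^{−qT}·N(−d₁) = 27.049635 − 18.144060 = 8.905575

price(RST put K=139.47) = 27.447300
price(XYZ put K=39.99) = 8.905575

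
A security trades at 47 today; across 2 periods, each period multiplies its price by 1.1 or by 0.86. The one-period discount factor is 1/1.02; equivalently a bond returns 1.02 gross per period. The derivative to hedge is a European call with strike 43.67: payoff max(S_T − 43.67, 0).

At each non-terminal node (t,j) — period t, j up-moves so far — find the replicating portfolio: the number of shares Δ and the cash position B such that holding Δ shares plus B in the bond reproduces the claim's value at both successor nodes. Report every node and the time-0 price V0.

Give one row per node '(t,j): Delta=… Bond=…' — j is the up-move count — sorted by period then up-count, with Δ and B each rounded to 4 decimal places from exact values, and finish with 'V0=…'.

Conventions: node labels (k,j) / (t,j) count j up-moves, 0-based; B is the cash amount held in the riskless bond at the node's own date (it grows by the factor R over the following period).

(0,0): Delta=0.7419 Bond=-28.8921
(1,0): Delta=0.0816 Bond=-2.7824
(1,1): Delta=1.0000 Bond=-42.8137
V0=5.9772

Arbitrage-free pricing uses the up-move probability p* = (R−d)/(u−d) = 0.6667, discounting each step at R = 1.02.
At maturity the claim pays: V(2,0)=0.0000, V(2,1)=0.7920, V(2,2)=13.2000
  t=1,j=0: stock 40.4200 → up 44.4620 (V=0.7920), down 34.7612 (V=0.0000). Price 0.5176; hedge Δ=0.0816, bond B=-2.7824.
  t=1,j=1: stock 51.7000 → up 56.8700 (V=13.2000), down 44.4620 (V=0.7920). Price 8.8863; hedge Δ=1.0000, bond B=-42.8137.
  t=0,j=0: stock 47.0000 → up 51.7000 (V=8.8863), down 40.4200 (V=0.5176). Price 5.9772; hedge Δ=0.7419, bond B=-28.8921.
Verification: the root portfolio costs Δ(0,0)·S0 + B(0,0) = 5.9772, matching V0.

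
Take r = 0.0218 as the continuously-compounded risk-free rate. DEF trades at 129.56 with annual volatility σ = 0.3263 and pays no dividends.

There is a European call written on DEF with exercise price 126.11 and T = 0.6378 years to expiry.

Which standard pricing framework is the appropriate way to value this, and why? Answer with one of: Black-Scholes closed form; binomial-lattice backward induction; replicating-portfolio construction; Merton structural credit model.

Key observation: a European-exercise option on DEF struck at 126.11 — a GBM underlying with constant parameters — admits an analytic price: the data contain no early exercise, no discrete tree, no debt structure.

framework: Black-Scholes closed form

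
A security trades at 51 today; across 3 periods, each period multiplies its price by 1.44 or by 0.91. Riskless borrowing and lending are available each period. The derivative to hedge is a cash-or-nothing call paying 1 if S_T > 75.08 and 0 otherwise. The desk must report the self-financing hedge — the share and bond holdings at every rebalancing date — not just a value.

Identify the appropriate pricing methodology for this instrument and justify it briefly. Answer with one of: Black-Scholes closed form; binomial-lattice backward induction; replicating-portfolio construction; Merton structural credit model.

framework: replicating-portfolio construction

Key observation: a price alone would not answer the question — the per-node share/bond construction on the spot-51, 1.44/0.91 tree is required, and only the replicating-portfolio method yields it.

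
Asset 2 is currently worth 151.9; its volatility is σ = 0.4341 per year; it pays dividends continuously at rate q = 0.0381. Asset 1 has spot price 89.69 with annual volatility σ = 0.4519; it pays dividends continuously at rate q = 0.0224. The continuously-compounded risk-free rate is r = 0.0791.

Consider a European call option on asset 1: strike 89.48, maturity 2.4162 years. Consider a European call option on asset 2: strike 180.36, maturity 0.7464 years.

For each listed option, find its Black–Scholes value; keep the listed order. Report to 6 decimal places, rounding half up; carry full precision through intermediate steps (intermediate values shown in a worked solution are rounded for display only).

[asset 1 call K=89.48]
σ√T = 0.4519·√2.4162 = 0.702439
d₁ = (ln(S/K) + (r−q+σ²/2)T) / (σ√T) = (ln(89.69/89.48) + (0.0791−0.0224+0.4519²/2)·2.4162) / 0.702439 = (0.002344 + 0.383709) / 0.702439 = 0.549589
d₂ = d₁ − σ√T = 0.549589 − 0.702439 = -0.152850
e^{−rT} = 0.826032
e^{−qT} = 0.947316
N(d₁) = 0.708699,  N(d₂) = 0.439258
price = S·e^{−qT}·N(d₁) − K·e^{−rT}·N(d₂) = 60.214469 − 32.467062 = 27.747407
[asset 2 call K=180.36]
σ√T = 0.4341·√0.7464 = 0.375038
d₁ = (ln(S/K) + (r−q+σ²/2)T) / (σ√T) = (ln(151.9/180.36) + (0.0791−0.0381+0.4341²/2)·0.7464) / 0.375038 = (-0.171732 + 0.100929) / 0.375038 = -0.188789
d₂ = d₁ − σ√T = -0.188789 − 0.375038 = -0.563828
e^{−rT} = 0.942669
e^{−qT} = 0.971963
N(d₁) = 0.425129,  N(d₂) = 0.286436
price = S·e^{−qT}·N(d₁) − K·e^{−rT}·N(d₂) = 62.766530 − 48.699737 = 14.066792

price(asset 1 call K=89.48) = 27.747407
price(asset 2 call K=180.36) = 14.066792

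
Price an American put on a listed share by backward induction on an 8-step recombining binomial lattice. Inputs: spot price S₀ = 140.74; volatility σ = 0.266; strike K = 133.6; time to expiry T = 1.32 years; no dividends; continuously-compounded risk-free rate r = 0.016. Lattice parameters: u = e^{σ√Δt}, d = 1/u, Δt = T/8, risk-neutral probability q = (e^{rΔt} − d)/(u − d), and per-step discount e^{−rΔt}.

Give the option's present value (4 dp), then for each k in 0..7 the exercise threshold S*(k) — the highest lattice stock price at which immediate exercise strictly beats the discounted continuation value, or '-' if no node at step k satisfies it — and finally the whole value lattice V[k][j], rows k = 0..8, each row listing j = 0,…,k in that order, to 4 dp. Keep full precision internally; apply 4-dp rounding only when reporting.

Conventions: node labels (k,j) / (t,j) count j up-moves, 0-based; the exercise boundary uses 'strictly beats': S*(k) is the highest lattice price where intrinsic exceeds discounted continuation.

price = 12.3546
boundary = - - - - 91.3516 81.9956 91.3516 101.7751
tree:
12.3546
17.6654 6.7876
24.5049 10.5055 2.8801
32.8218 15.8149 4.9300 0.7211
42.2484 22.9998 8.2785 1.4044 0.0000
51.6044 32.0290 13.5459 2.7355 0.0000 0.0000
60.0021 42.2484 21.3616 5.3279 0.0000 0.0000 0.0000
67.5398 51.6044 31.8249 10.3773 0.0000 0.0000 0.0000 0.0000
74.3055 60.0021 42.2484 20.2121 0.0000 0.0000 0.0000 0.0000 0.0000

Δt=0.16500  u=1.11410  d=0.89758  q=0.48522  discount=0.99736
step 8 (expiry): payoffs max(K−S,0) = 74.3055 60.0021 42.2484 20.2121 0.0000 0.0000 0.0000 0.0000 0.0000
step 7: (k=7,j=0): S=66.0602, K−S=67.5398, hold=67.1876 ⇒ V=67.5398 exercise | (k=7,j=1): S=81.9956, K−S=51.6044, hold=51.2522 ⇒ V=51.6044 exercise | (k=7,j=2): S=101.7751, K−S=31.8249, hold=31.4727 ⇒ V=31.8249 exercise | (k=7,j=3): S=126.3258, K−S=7.2742, hold=10.3773 ⇒ V=10.3773 continue | (k=7,j=4): S=156.7989, K−S=0.0000, hold=0.0000 ⇒ V=0.0000 continue | (k=7,j=5): S=194.6228, K−S=0.0000, hold=0.0000 ⇒ V=0.0000 continue | (k=7,j=6): S=241.5708, K−S=0.0000, hold=0.0000 ⇒ V=0.0000 continue | (k=7,j=7): S=299.8440, K−S=0.0000, hold=0.0000 ⇒ V=0.0000 continue  boundary S*=101.7751
step 6: (k=6,j=0): S=73.5979, K−S=60.0021, hold=59.6499 ⇒ V=60.0021 exercise | (k=6,j=1): S=91.3516, K−S=42.2484, hold=41.8962 ⇒ V=42.2484 exercise | (k=6,j=2): S=113.3879, K−S=20.2121, hold=21.3616 ⇒ V=21.3616 continue | (k=6,j=3): S=140.7400, K−S=0.0000, hold=5.3279 ⇒ V=5.3279 continue | (k=6,j=4): S=174.6901, K−S=0.0000, hold=0.0000 ⇒ V=0.0000 continue | (k=6,j=5): S=216.8299, K−S=0.0000, hold=0.0000 ⇒ V=0.0000 continue | (k=6,j=6): S=269.1348, K−S=0.0000, hold=0.0000 ⇒ V=0.0000 continue  boundary S*=91.3516
step 5: (k=5,j=0): S=81.9956, K−S=51.6044, hold=51.2522 ⇒ V=51.6044 exercise | (k=5,j=1): S=101.7751, K−S=31.8249, hold=32.0290 ⇒ V=32.0290 continue | (k=5,j=2): S=126.3258, K−S=7.2742, hold=13.5459 ⇒ V=13.5459 continue | (k=5,j=3): S=156.7989, K−S=0.0000, hold=2.7355 ⇒ V=2.7355 continue | (k=5,j=4): S=194.6228, K−S=0.0000, hold=0.0000 ⇒ V=0.0000 continue | (k=5,j=5): S=241.5708, K−S=0.0000, hold=0.0000 ⇒ V=0.0000 continue  boundary S*=81.9956
step 4: (k=4,j=0): S=91.3516, K−S=42.2484, hold=41.9949 ⇒ V=42.2484 exercise | (k=4,j=1): S=113.3879, K−S=20.2121, hold=22.9998 ⇒ V=22.9998 continue | (k=4,j=2): S=140.7400, K−S=0.0000, hold=8.2785 ⇒ V=8.2785 continue | (k=4,j=3): S=174.6901, K−S=0.0000, hold=1.4044 ⇒ V=1.4044 continue | (k=4,j=4): S=216.8299, K−S=0.0000, hold=0.0000 ⇒ V=0.0000 continue  boundary S*=91.3516
step 3: (k=3,j=0): S=101.7751, K−S=31.8249, hold=32.8218 ⇒ V=32.8218 continue | (k=3,j=1): S=126.3258, K−S=7.2742, hold=15.8149 ⇒ V=15.8149 continue | (k=3,j=2): S=156.7989, K−S=0.0000, hold=4.9300 ⇒ V=4.9300 continue | (k=3,j=3): S=194.6228, K−S=0.0000, hold=0.7211 ⇒ V=0.7211 continue  boundary S*=-
step 2: (k=2,j=0): S=113.3879, K−S=20.2121, hold=24.5049 ⇒ V=24.5049 continue | (k=2,j=1): S=140.7400, K−S=0.0000, hold=10.5055 ⇒ V=10.5055 continue | (k=2,j=2): S=174.6901, K−S=0.0000, hold=2.8801 ⇒ V=2.8801 continue  boundary S*=-
step 1: (k=1,j=0): S=126.3258, K−S=7.2742, hold=17.6654 ⇒ V=17.6654 continue | (k=1,j=1): S=156.7989, K−S=0.0000, hold=6.7876 ⇒ V=6.7876 continue  boundary S*=-
step 0: (k=0,j=0): S=140.7400, K−S=0.0000, hold=12.3546 ⇒ V=12.3546 continue  boundary S*=-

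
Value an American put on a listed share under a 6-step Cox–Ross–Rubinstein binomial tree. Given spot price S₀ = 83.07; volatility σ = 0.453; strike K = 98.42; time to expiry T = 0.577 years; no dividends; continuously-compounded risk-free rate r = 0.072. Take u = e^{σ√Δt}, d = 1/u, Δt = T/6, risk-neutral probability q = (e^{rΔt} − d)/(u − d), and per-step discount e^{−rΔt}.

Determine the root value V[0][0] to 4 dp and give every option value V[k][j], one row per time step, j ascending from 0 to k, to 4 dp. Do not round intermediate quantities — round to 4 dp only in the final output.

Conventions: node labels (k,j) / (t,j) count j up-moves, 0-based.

params: Δt=0.09617 u=1.15082 d=0.86894 q=0.48959 e^(-rΔt)=0.99310
t_6 payoffs: 62.6607 51.0604 35.6971 15.3500 0.0000 0.0000 0.0000
k=5: node(5,0) S=41.1527 payoff=57.2673 vs cont=56.5882 → 57.2673 [stop]  node(5,1) S=54.5026 payoff=43.9174 vs cont=43.2383 → 43.9174 [stop]  node(5,2) S=72.1830 payoff=26.2370 vs cont=25.5579 → 26.2370 [stop]  node(5,3) S=95.5990 payoff=2.8210 vs cont=7.7808 → 7.7808 [wait]  node(5,4) S=126.6110 payoff=0.0000 vs cont=0.0000 → 0.0000 [wait]  node(5,5) S=167.6833 payoff=0.0000 vs cont=0.0000 → 0.0000 [wait]
k=4: node(4,0) S=47.3596 payoff=51.0604 vs cont=50.3813 → 51.0604 [stop]  node(4,1) S=62.7229 payoff=35.6971 vs cont=35.0180 → 35.6971 [stop]  node(4,2) S=83.0700 payoff=15.3500 vs cont=17.0824 → 17.0824 [wait]  node(4,3) S=110.0177 payoff=0.0000 vs cont=3.9440 → 3.9440 [wait]  node(4,4) S=145.7071 payoff=0.0000 vs cont=0.0000 → 0.0000 [wait]
k=3: node(3,0) S=54.5026 payoff=43.9174 vs cont=43.2383 → 43.9174 [stop]  node(3,1) S=72.1830 payoff=26.2370 vs cont=26.4002 → 26.4002 [wait]  node(3,2) S=95.5990 payoff=2.8210 vs cont=10.5765 → 10.5765 [wait]  node(3,3) S=126.6110 payoff=0.0000 vs cont=1.9992 → 1.9992 [wait]
k=2: node(2,0) S=62.7229 payoff=35.6971 vs cont=35.0974 → 35.6971 [stop]  node(2,1) S=83.0700 payoff=15.3500 vs cont=18.5244 → 18.5244 [wait]  node(2,2) S=110.0177 payoff=0.0000 vs cont=6.3332 → 6.3332 [wait]
k=1: node(1,0) S=72.1830 payoff=26.2370 vs cont=27.1013 → 27.1013 [wait]  node(1,1) S=95.5990 payoff=2.8210 vs cont=12.4691 → 12.4691 [wait]
k=0: node(0,0) S=83.0700 payoff=15.3500 vs cont=19.8000 → 19.8000 [wait]

price = 19.8000
tree:
19.8000
27.1013 12.4691
35.6971 18.5244 6.3332
43.9174 26.4002 10.5765 1.9992
51.0604 35.6971 17.0824 3.9440 0.0000
57.2673 43.9174 26.2370 7.7808 0.0000 0.0000
62.6607 51.0604 35.6971 15.3500 0.0000 0.0000 0.0000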